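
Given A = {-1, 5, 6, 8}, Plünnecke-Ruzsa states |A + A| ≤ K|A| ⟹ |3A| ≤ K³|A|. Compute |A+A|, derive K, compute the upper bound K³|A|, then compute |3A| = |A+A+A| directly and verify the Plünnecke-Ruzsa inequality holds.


|A| = 4.
Step 1: Compute A + A by enumerating all 16 pairs.
A + A = {-2, 4, 5, 7, 10, 11, 12, 13, 14, 16}, so |A + A| = 10.
Step 2: Doubling constant K = |A + A|/|A| = 10/4 = 10/4 ≈ 2.5000.
Step 3: Plünnecke-Ruzsa gives |3A| ≤ K³·|A| = (2.5000)³ · 4 ≈ 62.5000.
Step 4: Compute 3A = A + A + A directly by enumerating all triples (a,b,c) ∈ A³; |3A| = 18.
Step 5: Check 18 ≤ 62.5000? Yes ✓.

K = 10/4, Plünnecke-Ruzsa bound K³|A| ≈ 62.5000, |3A| = 18, inequality holds.


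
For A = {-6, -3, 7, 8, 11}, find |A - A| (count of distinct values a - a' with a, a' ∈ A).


A - A = {a - a' : a, a' ∈ A}; |A| = 5.
Bounds: 2|A|-1 ≤ |A - A| ≤ |A|² - |A| + 1, i.e. 9 ≤ |A - A| ≤ 21.
Note: 0 ∈ A - A always (from a - a). The set is symmetric: if d ∈ A - A then -d ∈ A - A.
Enumerate nonzero differences d = a - a' with a > a' (then include -d):
Positive differences: {1, 3, 4, 10, 11, 13, 14, 17}
Full difference set: {0} ∪ (positive diffs) ∪ (negative diffs).
|A - A| = 1 + 2·8 = 17 (matches direct enumeration: 17).

|A - A| = 17


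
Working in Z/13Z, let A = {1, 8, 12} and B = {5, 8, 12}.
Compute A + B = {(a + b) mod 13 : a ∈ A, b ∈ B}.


Work in Z/13Z: reduce every sum a + b modulo 13.
Enumerate all 9 pairs:
a = 1: 1+5=6, 1+8=9, 1+12=0
a = 8: 8+5=0, 8+8=3, 8+12=7
a = 12: 12+5=4, 12+8=7, 12+12=11
Distinct residues collected: {0, 3, 4, 6, 7, 9, 11}
|A + B| = 7 (out of 13 total residues).

A + B = {0, 3, 4, 6, 7, 9, 11}


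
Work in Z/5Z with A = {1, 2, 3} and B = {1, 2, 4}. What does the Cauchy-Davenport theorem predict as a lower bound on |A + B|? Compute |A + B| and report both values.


Cauchy-Davenport: |A + B| ≥ min(p, |A| + |B| - 1) for A, B nonempty in Z/pZ.
|A| = 3, |B| = 3, p = 5.
CD lower bound = min(5, 3 + 3 - 1) = min(5, 5) = 5.
Compute A + B mod 5 directly:
a = 1: 1+1=2, 1+2=3, 1+4=0
a = 2: 2+1=3, 2+2=4, 2+4=1
a = 3: 3+1=4, 3+2=0, 3+4=2
A + B = {0, 1, 2, 3, 4}, so |A + B| = 5.
Verify: 5 ≥ 5? Yes ✓.

CD lower bound = 5, actual |A + B| = 5.


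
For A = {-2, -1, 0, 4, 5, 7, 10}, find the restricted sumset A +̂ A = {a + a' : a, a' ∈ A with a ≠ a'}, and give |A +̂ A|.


Restricted sumset: A +̂ A = {a + a' : a ∈ A, a' ∈ A, a ≠ a'}.
Equivalently, take A + A and drop any sum 2a that is achievable ONLY as a + a for a ∈ A (i.e. sums representable only with equal summands).
Enumerate pairs (a, a') with a < a' (symmetric, so each unordered pair gives one sum; this covers all a ≠ a'):
  -2 + -1 = -3
  -2 + 0 = -2
  -2 + 4 = 2
  -2 + 5 = 3
  -2 + 7 = 5
  -2 + 10 = 8
  -1 + 0 = -1
  -1 + 4 = 3
  -1 + 5 = 4
  -1 + 7 = 6
  -1 + 10 = 9
  0 + 4 = 4
  0 + 5 = 5
  0 + 7 = 7
  0 + 10 = 10
  4 + 5 = 9
  4 + 7 = 11
  4 + 10 = 14
  5 + 7 = 12
  5 + 10 = 15
  7 + 10 = 17
Collected distinct sums: {-3, -2, -1, 2, 3, 4, 5, 6, 7, 8, 9, 10, 11, 12, 14, 15, 17}
|A +̂ A| = 17
(Reference bound: |A +̂ A| ≥ 2|A| - 3 for |A| ≥ 2, with |A| = 7 giving ≥ 11.)

|A +̂ A| = 17


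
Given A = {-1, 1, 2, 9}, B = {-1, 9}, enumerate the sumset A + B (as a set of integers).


A + B = {a + b : a ∈ A, b ∈ B}.
Enumerate all |A|·|B| = 4·2 = 8 pairs (a, b) and collect distinct sums.
a = -1: -1+-1=-2, -1+9=8
a = 1: 1+-1=0, 1+9=10
a = 2: 2+-1=1, 2+9=11
a = 9: 9+-1=8, 9+9=18
Collecting distinct sums: A + B = {-2, 0, 1, 8, 10, 11, 18}
|A + B| = 7

A + B = {-2, 0, 1, 8, 10, 11, 18}


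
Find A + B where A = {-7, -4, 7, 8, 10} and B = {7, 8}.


A + B = {a + b : a ∈ A, b ∈ B}.
Enumerate all |A|·|B| = 5·2 = 10 pairs (a, b) and collect distinct sums.
a = -7: -7+7=0, -7+8=1
a = -4: -4+7=3, -4+8=4
a = 7: 7+7=14, 7+8=15
a = 8: 8+7=15, 8+8=16
a = 10: 10+7=17, 10+8=18
Collecting distinct sums: A + B = {0, 1, 3, 4, 14, 15, 16, 17, 18}
|A + B| = 9

A + B = {0, 1, 3, 4, 14, 15, 16, 17, 18}


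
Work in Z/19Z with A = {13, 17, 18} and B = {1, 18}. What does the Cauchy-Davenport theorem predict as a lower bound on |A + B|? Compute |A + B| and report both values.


Cauchy-Davenport: |A + B| ≥ min(p, |A| + |B| - 1) for A, B nonempty in Z/pZ.
|A| = 3, |B| = 2, p = 19.
CD lower bound = min(19, 3 + 2 - 1) = min(19, 4) = 4.
Compute A + B mod 19 directly:
a = 13: 13+1=14, 13+18=12
a = 17: 17+1=18, 17+18=16
a = 18: 18+1=0, 18+18=17
A + B = {0, 12, 14, 16, 17, 18}, so |A + B| = 6.
Verify: 6 ≥ 4? Yes ✓.

CD lower bound = 4, actual |A + B| = 6.


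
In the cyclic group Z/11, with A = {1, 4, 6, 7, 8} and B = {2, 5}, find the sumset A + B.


Work in Z/11Z: reduce every sum a + b modulo 11.
Enumerate all 10 pairs:
a = 1: 1+2=3, 1+5=6
a = 4: 4+2=6, 4+5=9
a = 6: 6+2=8, 6+5=0
a = 7: 7+2=9, 7+5=1
a = 8: 8+2=10, 8+5=2
Distinct residues collected: {0, 1, 2, 3, 6, 8, 9, 10}
|A + B| = 8 (out of 11 total residues).

A + B = {0, 1, 2, 3, 6, 8, 9, 10}


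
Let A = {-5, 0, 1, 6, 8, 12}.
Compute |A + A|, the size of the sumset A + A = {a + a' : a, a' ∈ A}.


A + A = {a + a' : a, a' ∈ A}; |A| = 6.
General bounds: 2|A| - 1 ≤ |A + A| ≤ |A|(|A|+1)/2, i.e. 11 ≤ |A + A| ≤ 21.
Lower bound 2|A|-1 is attained iff A is an arithmetic progression.
Enumerate sums a + a' for a ≤ a' (symmetric, so this suffices):
a = -5: -5+-5=-10, -5+0=-5, -5+1=-4, -5+6=1, -5+8=3, -5+12=7
a = 0: 0+0=0, 0+1=1, 0+6=6, 0+8=8, 0+12=12
a = 1: 1+1=2, 1+6=7, 1+8=9, 1+12=13
a = 6: 6+6=12, 6+8=14, 6+12=18
a = 8: 8+8=16, 8+12=20
a = 12: 12+12=24
Distinct sums: {-10, -5, -4, 0, 1, 2, 3, 6, 7, 8, 9, 12, 13, 14, 16, 18, 20, 24}
|A + A| = 18

|A + A| = 18


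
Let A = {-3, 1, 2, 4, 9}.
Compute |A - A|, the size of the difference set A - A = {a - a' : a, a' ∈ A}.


A - A = {a - a' : a, a' ∈ A}; |A| = 5.
Bounds: 2|A|-1 ≤ |A - A| ≤ |A|² - |A| + 1, i.e. 9 ≤ |A - A| ≤ 21.
Note: 0 ∈ A - A always (from a - a). The set is symmetric: if d ∈ A - A then -d ∈ A - A.
Enumerate nonzero differences d = a - a' with a > a' (then include -d):
Positive differences: {1, 2, 3, 4, 5, 7, 8, 12}
Full difference set: {0} ∪ (positive diffs) ∪ (negative diffs).
|A - A| = 1 + 2·8 = 17 (matches direct enumeration: 17).

|A - A| = 17


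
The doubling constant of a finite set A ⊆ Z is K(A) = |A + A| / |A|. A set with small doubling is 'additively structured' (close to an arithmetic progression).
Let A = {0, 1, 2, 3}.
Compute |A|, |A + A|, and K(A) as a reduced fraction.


|A| = 4.
Compute A + A by enumerating all 16 pairs.
A + A = {0, 1, 2, 3, 4, 5, 6}, so |A + A| = 7.
K = |A + A| / |A| = 7/4 (already in lowest terms) ≈ 1.7500.
Reference: AP of size 4 gives K = 7/4 ≈ 1.7500; a fully generic set of size 4 gives K ≈ 2.5000.

|A| = 4, |A + A| = 7, K = 7/4.


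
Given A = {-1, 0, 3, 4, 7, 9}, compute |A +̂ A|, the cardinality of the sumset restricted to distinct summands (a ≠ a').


Restricted sumset: A +̂ A = {a + a' : a ∈ A, a' ∈ A, a ≠ a'}.
Equivalently, take A + A and drop any sum 2a that is achievable ONLY as a + a for a ∈ A (i.e. sums representable only with equal summands).
Enumerate pairs (a, a') with a < a' (symmetric, so each unordered pair gives one sum; this covers all a ≠ a'):
  -1 + 0 = -1
  -1 + 3 = 2
  -1 + 4 = 3
  -1 + 7 = 6
  -1 + 9 = 8
  0 + 3 = 3
  0 + 4 = 4
  0 + 7 = 7
  0 + 9 = 9
  3 + 4 = 7
  3 + 7 = 10
  3 + 9 = 12
  4 + 7 = 11
  4 + 9 = 13
  7 + 9 = 16
Collected distinct sums: {-1, 2, 3, 4, 6, 7, 8, 9, 10, 11, 12, 13, 16}
|A +̂ A| = 13
(Reference bound: |A +̂ A| ≥ 2|A| - 3 for |A| ≥ 2, with |A| = 6 giving ≥ 9.)

|A +̂ A| = 13


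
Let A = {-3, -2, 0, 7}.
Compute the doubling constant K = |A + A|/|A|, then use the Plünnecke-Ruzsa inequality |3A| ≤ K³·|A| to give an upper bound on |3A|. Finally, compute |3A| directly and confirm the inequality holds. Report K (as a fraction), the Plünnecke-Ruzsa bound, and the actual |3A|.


|A| = 4.
Step 1: Compute A + A by enumerating all 16 pairs.
A + A = {-6, -5, -4, -3, -2, 0, 4, 5, 7, 14}, so |A + A| = 10.
Step 2: Doubling constant K = |A + A|/|A| = 10/4 = 10/4 ≈ 2.5000.
Step 3: Plünnecke-Ruzsa gives |3A| ≤ K³·|A| = (2.5000)³ · 4 ≈ 62.5000.
Step 4: Compute 3A = A + A + A directly by enumerating all triples (a,b,c) ∈ A³; |3A| = 19.
Step 5: Check 19 ≤ 62.5000? Yes ✓.

K = 10/4, Plünnecke-Ruzsa bound K³|A| ≈ 62.5000, |3A| = 19, inequality holds.


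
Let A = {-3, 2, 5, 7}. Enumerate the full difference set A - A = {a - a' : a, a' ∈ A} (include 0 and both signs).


A - A = {a - a' : a, a' ∈ A}.
Compute a - a' for each ordered pair (a, a'):
a = -3: -3--3=0, -3-2=-5, -3-5=-8, -3-7=-10
a = 2: 2--3=5, 2-2=0, 2-5=-3, 2-7=-5
a = 5: 5--3=8, 5-2=3, 5-5=0, 5-7=-2
a = 7: 7--3=10, 7-2=5, 7-5=2, 7-7=0
Collecting distinct values (and noting 0 appears from a-a):
A - A = {-10, -8, -5, -3, -2, 0, 2, 3, 5, 8, 10}
|A - A| = 11

A - A = {-10, -8, -5, -3, -2, 0, 2, 3, 5, 8, 10}


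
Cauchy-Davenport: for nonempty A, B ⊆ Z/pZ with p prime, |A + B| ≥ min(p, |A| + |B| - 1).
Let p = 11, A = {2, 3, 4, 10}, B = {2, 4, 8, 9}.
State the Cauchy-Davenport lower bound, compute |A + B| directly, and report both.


Cauchy-Davenport: |A + B| ≥ min(p, |A| + |B| - 1) for A, B nonempty in Z/pZ.
|A| = 4, |B| = 4, p = 11.
CD lower bound = min(11, 4 + 4 - 1) = min(11, 7) = 7.
Compute A + B mod 11 directly:
a = 2: 2+2=4, 2+4=6, 2+8=10, 2+9=0
a = 3: 3+2=5, 3+4=7, 3+8=0, 3+9=1
a = 4: 4+2=6, 4+4=8, 4+8=1, 4+9=2
a = 10: 10+2=1, 10+4=3, 10+8=7, 10+9=8
A + B = {0, 1, 2, 3, 4, 5, 6, 7, 8, 10}, so |A + B| = 10.
Verify: 10 ≥ 7? Yes ✓.

CD lower bound = 7, actual |A + B| = 10.


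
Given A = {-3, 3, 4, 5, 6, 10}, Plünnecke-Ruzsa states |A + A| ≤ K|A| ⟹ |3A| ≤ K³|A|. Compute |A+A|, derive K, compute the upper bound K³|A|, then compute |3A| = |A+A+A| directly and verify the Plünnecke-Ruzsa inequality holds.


|A| = 6.
Step 1: Compute A + A by enumerating all 36 pairs.
A + A = {-6, 0, 1, 2, 3, 6, 7, 8, 9, 10, 11, 12, 13, 14, 15, 16, 20}, so |A + A| = 17.
Step 2: Doubling constant K = |A + A|/|A| = 17/6 = 17/6 ≈ 2.8333.
Step 3: Plünnecke-Ruzsa gives |3A| ≤ K³·|A| = (2.8333)³ · 6 ≈ 136.4722.
Step 4: Compute 3A = A + A + A directly by enumerating all triples (a,b,c) ∈ A³; |3A| = 30.
Step 5: Check 30 ≤ 136.4722? Yes ✓.

K = 17/6, Plünnecke-Ruzsa bound K³|A| ≈ 136.4722, |3A| = 30, inequality holds.


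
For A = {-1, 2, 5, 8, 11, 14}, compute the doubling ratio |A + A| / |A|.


|A| = 6.
Compute A + A by enumerating all 36 pairs.
A + A = {-2, 1, 4, 7, 10, 13, 16, 19, 22, 25, 28}, so |A + A| = 11.
K = |A + A| / |A| = 11/6 (already in lowest terms) ≈ 1.8333.
Reference: AP of size 6 gives K = 11/6 ≈ 1.8333; a fully generic set of size 6 gives K ≈ 3.5000.

|A| = 6, |A + A| = 11, K = 11/6.


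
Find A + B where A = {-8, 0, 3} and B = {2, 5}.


A + B = {a + b : a ∈ A, b ∈ B}.
Enumerate all |A|·|B| = 3·2 = 6 pairs (a, b) and collect distinct sums.
a = -8: -8+2=-6, -8+5=-3
a = 0: 0+2=2, 0+5=5
a = 3: 3+2=5, 3+5=8
Collecting distinct sums: A + B = {-6, -3, 2, 5, 8}
|A + B| = 5

A + B = {-6, -3, 2, 5, 8}


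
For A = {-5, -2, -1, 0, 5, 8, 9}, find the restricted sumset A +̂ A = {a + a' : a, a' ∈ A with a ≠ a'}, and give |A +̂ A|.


Restricted sumset: A +̂ A = {a + a' : a ∈ A, a' ∈ A, a ≠ a'}.
Equivalently, take A + A and drop any sum 2a that is achievable ONLY as a + a for a ∈ A (i.e. sums representable only with equal summands).
Enumerate pairs (a, a') with a < a' (symmetric, so each unordered pair gives one sum; this covers all a ≠ a'):
  -5 + -2 = -7
  -5 + -1 = -6
  -5 + 0 = -5
  -5 + 5 = 0
  -5 + 8 = 3
  -5 + 9 = 4
  -2 + -1 = -3
  -2 + 0 = -2
  -2 + 5 = 3
  -2 + 8 = 6
  -2 + 9 = 7
  -1 + 0 = -1
  -1 + 5 = 4
  -1 + 8 = 7
  -1 + 9 = 8
  0 + 5 = 5
  0 + 8 = 8
  0 + 9 = 9
  5 + 8 = 13
  5 + 9 = 14
  8 + 9 = 17
Collected distinct sums: {-7, -6, -5, -3, -2, -1, 0, 3, 4, 5, 6, 7, 8, 9, 13, 14, 17}
|A +̂ A| = 17
(Reference bound: |A +̂ A| ≥ 2|A| - 3 for |A| ≥ 2, with |A| = 7 giving ≥ 11.)

|A +̂ A| = 17


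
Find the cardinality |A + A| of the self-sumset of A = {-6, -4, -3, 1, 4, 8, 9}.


A + A = {a + a' : a, a' ∈ A}; |A| = 7.
General bounds: 2|A| - 1 ≤ |A + A| ≤ |A|(|A|+1)/2, i.e. 13 ≤ |A + A| ≤ 28.
Lower bound 2|A|-1 is attained iff A is an arithmetic progression.
Enumerate sums a + a' for a ≤ a' (symmetric, so this suffices):
a = -6: -6+-6=-12, -6+-4=-10, -6+-3=-9, -6+1=-5, -6+4=-2, -6+8=2, -6+9=3
a = -4: -4+-4=-8, -4+-3=-7, -4+1=-3, -4+4=0, -4+8=4, -4+9=5
a = -3: -3+-3=-6, -3+1=-2, -3+4=1, -3+8=5, -3+9=6
a = 1: 1+1=2, 1+4=5, 1+8=9, 1+9=10
a = 4: 4+4=8, 4+8=12, 4+9=13
a = 8: 8+8=16, 8+9=17
a = 9: 9+9=18
Distinct sums: {-12, -10, -9, -8, -7, -6, -5, -3, -2, 0, 1, 2, 3, 4, 5, 6, 8, 9, 10, 12, 13, 16, 17, 18}
|A + A| = 24

|A + A| = 24


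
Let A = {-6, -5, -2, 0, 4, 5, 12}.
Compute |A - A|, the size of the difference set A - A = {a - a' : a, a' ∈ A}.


A - A = {a - a' : a, a' ∈ A}; |A| = 7.
Bounds: 2|A|-1 ≤ |A - A| ≤ |A|² - |A| + 1, i.e. 13 ≤ |A - A| ≤ 43.
Note: 0 ∈ A - A always (from a - a). The set is symmetric: if d ∈ A - A then -d ∈ A - A.
Enumerate nonzero differences d = a - a' with a > a' (then include -d):
Positive differences: {1, 2, 3, 4, 5, 6, 7, 8, 9, 10, 11, 12, 14, 17, 18}
Full difference set: {0} ∪ (positive diffs) ∪ (negative diffs).
|A - A| = 1 + 2·15 = 31 (matches direct enumeration: 31).

|A - A| = 31


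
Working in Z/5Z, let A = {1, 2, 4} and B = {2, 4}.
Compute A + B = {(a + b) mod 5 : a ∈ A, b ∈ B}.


Work in Z/5Z: reduce every sum a + b modulo 5.
Enumerate all 6 pairs:
a = 1: 1+2=3, 1+4=0
a = 2: 2+2=4, 2+4=1
a = 4: 4+2=1, 4+4=3
Distinct residues collected: {0, 1, 3, 4}
|A + B| = 4 (out of 5 total residues).

A + B = {0, 1, 3, 4}


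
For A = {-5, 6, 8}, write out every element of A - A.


A - A = {a - a' : a, a' ∈ A}.
Compute a - a' for each ordered pair (a, a'):
a = -5: -5--5=0, -5-6=-11, -5-8=-13
a = 6: 6--5=11, 6-6=0, 6-8=-2
a = 8: 8--5=13, 8-6=2, 8-8=0
Collecting distinct values (and noting 0 appears from a-a):
A - A = {-13, -11, -2, 0, 2, 11, 13}
|A - A| = 7

A - A = {-13, -11, -2, 0, 2, 11, 13}


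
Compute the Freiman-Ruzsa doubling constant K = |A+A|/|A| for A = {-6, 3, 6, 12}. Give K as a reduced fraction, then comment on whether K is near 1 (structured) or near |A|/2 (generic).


|A| = 4.
Compute A + A by enumerating all 16 pairs.
A + A = {-12, -3, 0, 6, 9, 12, 15, 18, 24}, so |A + A| = 9.
K = |A + A| / |A| = 9/4 (already in lowest terms) ≈ 2.2500.
Reference: AP of size 4 gives K = 7/4 ≈ 1.7500; a fully generic set of size 4 gives K ≈ 2.5000.

|A| = 4, |A + A| = 9, K = 9/4.


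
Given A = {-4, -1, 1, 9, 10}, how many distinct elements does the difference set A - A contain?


A - A = {a - a' : a, a' ∈ A}; |A| = 5.
Bounds: 2|A|-1 ≤ |A - A| ≤ |A|² - |A| + 1, i.e. 9 ≤ |A - A| ≤ 21.
Note: 0 ∈ A - A always (from a - a). The set is symmetric: if d ∈ A - A then -d ∈ A - A.
Enumerate nonzero differences d = a - a' with a > a' (then include -d):
Positive differences: {1, 2, 3, 5, 8, 9, 10, 11, 13, 14}
Full difference set: {0} ∪ (positive diffs) ∪ (negative diffs).
|A - A| = 1 + 2·10 = 21 (matches direct enumeration: 21).

|A - A| = 21


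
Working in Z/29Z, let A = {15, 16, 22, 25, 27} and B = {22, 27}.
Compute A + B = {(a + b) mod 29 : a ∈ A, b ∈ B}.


Work in Z/29Z: reduce every sum a + b modulo 29.
Enumerate all 10 pairs:
a = 15: 15+22=8, 15+27=13
a = 16: 16+22=9, 16+27=14
a = 22: 22+22=15, 22+27=20
a = 25: 25+22=18, 25+27=23
a = 27: 27+22=20, 27+27=25
Distinct residues collected: {8, 9, 13, 14, 15, 18, 20, 23, 25}
|A + B| = 9 (out of 29 total residues).

A + B = {8, 9, 13, 14, 15, 18, 20, 23, 25}


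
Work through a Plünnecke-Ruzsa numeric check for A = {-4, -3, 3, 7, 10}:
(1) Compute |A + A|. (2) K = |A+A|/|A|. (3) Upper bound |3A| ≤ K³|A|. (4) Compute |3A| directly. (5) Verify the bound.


|A| = 5.
Step 1: Compute A + A by enumerating all 25 pairs.
A + A = {-8, -7, -6, -1, 0, 3, 4, 6, 7, 10, 13, 14, 17, 20}, so |A + A| = 14.
Step 2: Doubling constant K = |A + A|/|A| = 14/5 = 14/5 ≈ 2.8000.
Step 3: Plünnecke-Ruzsa gives |3A| ≤ K³·|A| = (2.8000)³ · 5 ≈ 109.7600.
Step 4: Compute 3A = A + A + A directly by enumerating all triples (a,b,c) ∈ A³; |3A| = 28.
Step 5: Check 28 ≤ 109.7600? Yes ✓.

K = 14/5, Plünnecke-Ruzsa bound K³|A| ≈ 109.7600, |3A| = 28, inequality holds.


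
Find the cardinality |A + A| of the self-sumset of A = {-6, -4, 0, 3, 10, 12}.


A + A = {a + a' : a, a' ∈ A}; |A| = 6.
General bounds: 2|A| - 1 ≤ |A + A| ≤ |A|(|A|+1)/2, i.e. 11 ≤ |A + A| ≤ 21.
Lower bound 2|A|-1 is attained iff A is an arithmetic progression.
Enumerate sums a + a' for a ≤ a' (symmetric, so this suffices):
a = -6: -6+-6=-12, -6+-4=-10, -6+0=-6, -6+3=-3, -6+10=4, -6+12=6
a = -4: -4+-4=-8, -4+0=-4, -4+3=-1, -4+10=6, -4+12=8
a = 0: 0+0=0, 0+3=3, 0+10=10, 0+12=12
a = 3: 3+3=6, 3+10=13, 3+12=15
a = 10: 10+10=20, 10+12=22
a = 12: 12+12=24
Distinct sums: {-12, -10, -8, -6, -4, -3, -1, 0, 3, 4, 6, 8, 10, 12, 13, 15, 20, 22, 24}
|A + A| = 19

|A + A| = 19


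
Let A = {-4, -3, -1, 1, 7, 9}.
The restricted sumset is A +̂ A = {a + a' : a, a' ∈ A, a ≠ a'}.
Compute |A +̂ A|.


Restricted sumset: A +̂ A = {a + a' : a ∈ A, a' ∈ A, a ≠ a'}.
Equivalently, take A + A and drop any sum 2a that is achievable ONLY as a + a for a ∈ A (i.e. sums representable only with equal summands).
Enumerate pairs (a, a') with a < a' (symmetric, so each unordered pair gives one sum; this covers all a ≠ a'):
  -4 + -3 = -7
  -4 + -1 = -5
  -4 + 1 = -3
  -4 + 7 = 3
  -4 + 9 = 5
  -3 + -1 = -4
  -3 + 1 = -2
  -3 + 7 = 4
  -3 + 9 = 6
  -1 + 1 = 0
  -1 + 7 = 6
  -1 + 9 = 8
  1 + 7 = 8
  1 + 9 = 10
  7 + 9 = 16
Collected distinct sums: {-7, -5, -4, -3, -2, 0, 3, 4, 5, 6, 8, 10, 16}
|A +̂ A| = 13
(Reference bound: |A +̂ A| ≥ 2|A| - 3 for |A| ≥ 2, with |A| = 6 giving ≥ 9.)

|A +̂ A| = 13


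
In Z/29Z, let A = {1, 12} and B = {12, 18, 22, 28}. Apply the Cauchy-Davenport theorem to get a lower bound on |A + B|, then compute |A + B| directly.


Cauchy-Davenport: |A + B| ≥ min(p, |A| + |B| - 1) for A, B nonempty in Z/pZ.
|A| = 2, |B| = 4, p = 29.
CD lower bound = min(29, 2 + 4 - 1) = min(29, 5) = 5.
Compute A + B mod 29 directly:
a = 1: 1+12=13, 1+18=19, 1+22=23, 1+28=0
a = 12: 12+12=24, 12+18=1, 12+22=5, 12+28=11
A + B = {0, 1, 5, 11, 13, 19, 23, 24}, so |A + B| = 8.
Verify: 8 ≥ 5? Yes ✓.

CD lower bound = 5, actual |A + B| = 8.


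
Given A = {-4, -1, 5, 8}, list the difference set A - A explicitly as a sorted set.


A - A = {a - a' : a, a' ∈ A}.
Compute a - a' for each ordered pair (a, a'):
a = -4: -4--4=0, -4--1=-3, -4-5=-9, -4-8=-12
a = -1: -1--4=3, -1--1=0, -1-5=-6, -1-8=-9
a = 5: 5--4=9, 5--1=6, 5-5=0, 5-8=-3
a = 8: 8--4=12, 8--1=9, 8-5=3, 8-8=0
Collecting distinct values (and noting 0 appears from a-a):
A - A = {-12, -9, -6, -3, 0, 3, 6, 9, 12}
|A - A| = 9

A - A = {-12, -9, -6, -3, 0, 3, 6, 9, 12}


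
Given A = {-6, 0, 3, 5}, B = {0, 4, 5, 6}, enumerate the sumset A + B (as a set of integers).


A + B = {a + b : a ∈ A, b ∈ B}.
Enumerate all |A|·|B| = 4·4 = 16 pairs (a, b) and collect distinct sums.
a = -6: -6+0=-6, -6+4=-2, -6+5=-1, -6+6=0
a = 0: 0+0=0, 0+4=4, 0+5=5, 0+6=6
a = 3: 3+0=3, 3+4=7, 3+5=8, 3+6=9
a = 5: 5+0=5, 5+4=9, 5+5=10, 5+6=11
Collecting distinct sums: A + B = {-6, -2, -1, 0, 3, 4, 5, 6, 7, 8, 9, 10, 11}
|A + B| = 13

A + B = {-6, -2, -1, 0, 3, 4, 5, 6, 7, 8, 9, 10, 11}


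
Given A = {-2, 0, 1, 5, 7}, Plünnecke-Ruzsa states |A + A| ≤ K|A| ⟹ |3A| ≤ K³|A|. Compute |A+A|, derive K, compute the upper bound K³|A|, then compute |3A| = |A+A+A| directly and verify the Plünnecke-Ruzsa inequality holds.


|A| = 5.
Step 1: Compute A + A by enumerating all 25 pairs.
A + A = {-4, -2, -1, 0, 1, 2, 3, 5, 6, 7, 8, 10, 12, 14}, so |A + A| = 14.
Step 2: Doubling constant K = |A + A|/|A| = 14/5 = 14/5 ≈ 2.8000.
Step 3: Plünnecke-Ruzsa gives |3A| ≤ K³·|A| = (2.8000)³ · 5 ≈ 109.7600.
Step 4: Compute 3A = A + A + A directly by enumerating all triples (a,b,c) ∈ A³; |3A| = 24.
Step 5: Check 24 ≤ 109.7600? Yes ✓.

K = 14/5, Plünnecke-Ruzsa bound K³|A| ≈ 109.7600, |3A| = 24, inequality holds.


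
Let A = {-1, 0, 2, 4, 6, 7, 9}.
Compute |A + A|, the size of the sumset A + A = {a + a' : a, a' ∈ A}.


A + A = {a + a' : a, a' ∈ A}; |A| = 7.
General bounds: 2|A| - 1 ≤ |A + A| ≤ |A|(|A|+1)/2, i.e. 13 ≤ |A + A| ≤ 28.
Lower bound 2|A|-1 is attained iff A is an arithmetic progression.
Enumerate sums a + a' for a ≤ a' (symmetric, so this suffices):
a = -1: -1+-1=-2, -1+0=-1, -1+2=1, -1+4=3, -1+6=5, -1+7=6, -1+9=8
a = 0: 0+0=0, 0+2=2, 0+4=4, 0+6=6, 0+7=7, 0+9=9
a = 2: 2+2=4, 2+4=6, 2+6=8, 2+7=9, 2+9=11
a = 4: 4+4=8, 4+6=10, 4+7=11, 4+9=13
a = 6: 6+6=12, 6+7=13, 6+9=15
a = 7: 7+7=14, 7+9=16
a = 9: 9+9=18
Distinct sums: {-2, -1, 0, 1, 2, 3, 4, 5, 6, 7, 8, 9, 10, 11, 12, 13, 14, 15, 16, 18}
|A + A| = 20

|A + A| = 20


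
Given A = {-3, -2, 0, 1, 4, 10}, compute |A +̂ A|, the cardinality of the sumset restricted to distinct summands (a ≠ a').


Restricted sumset: A +̂ A = {a + a' : a ∈ A, a' ∈ A, a ≠ a'}.
Equivalently, take A + A and drop any sum 2a that is achievable ONLY as a + a for a ∈ A (i.e. sums representable only with equal summands).
Enumerate pairs (a, a') with a < a' (symmetric, so each unordered pair gives one sum; this covers all a ≠ a'):
  -3 + -2 = -5
  -3 + 0 = -3
  -3 + 1 = -2
  -3 + 4 = 1
  -3 + 10 = 7
  -2 + 0 = -2
  -2 + 1 = -1
  -2 + 4 = 2
  -2 + 10 = 8
  0 + 1 = 1
  0 + 4 = 4
  0 + 10 = 10
  1 + 4 = 5
  1 + 10 = 11
  4 + 10 = 14
Collected distinct sums: {-5, -3, -2, -1, 1, 2, 4, 5, 7, 8, 10, 11, 14}
|A +̂ A| = 13
(Reference bound: |A +̂ A| ≥ 2|A| - 3 for |A| ≥ 2, with |A| = 6 giving ≥ 9.)

|A +̂ A| = 13


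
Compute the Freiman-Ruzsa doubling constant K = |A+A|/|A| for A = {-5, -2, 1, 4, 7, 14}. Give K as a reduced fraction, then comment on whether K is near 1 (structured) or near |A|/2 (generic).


|A| = 6.
Compute A + A by enumerating all 36 pairs.
A + A = {-10, -7, -4, -1, 2, 5, 8, 9, 11, 12, 14, 15, 18, 21, 28}, so |A + A| = 15.
K = |A + A| / |A| = 15/6 = 5/2 ≈ 2.5000.
Reference: AP of size 6 gives K = 11/6 ≈ 1.8333; a fully generic set of size 6 gives K ≈ 3.5000.

|A| = 6, |A + A| = 15, K = 15/6 = 5/2.


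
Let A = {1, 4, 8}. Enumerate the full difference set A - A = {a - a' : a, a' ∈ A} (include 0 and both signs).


A - A = {a - a' : a, a' ∈ A}.
Compute a - a' for each ordered pair (a, a'):
a = 1: 1-1=0, 1-4=-3, 1-8=-7
a = 4: 4-1=3, 4-4=0, 4-8=-4
a = 8: 8-1=7, 8-4=4, 8-8=0
Collecting distinct values (and noting 0 appears from a-a):
A - A = {-7, -4, -3, 0, 3, 4, 7}
|A - A| = 7

A - A = {-7, -4, -3, 0, 3, 4, 7}


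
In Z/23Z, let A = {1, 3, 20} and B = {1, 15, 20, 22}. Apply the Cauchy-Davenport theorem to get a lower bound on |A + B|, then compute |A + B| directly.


Cauchy-Davenport: |A + B| ≥ min(p, |A| + |B| - 1) for A, B nonempty in Z/pZ.
|A| = 3, |B| = 4, p = 23.
CD lower bound = min(23, 3 + 4 - 1) = min(23, 6) = 6.
Compute A + B mod 23 directly:
a = 1: 1+1=2, 1+15=16, 1+20=21, 1+22=0
a = 3: 3+1=4, 3+15=18, 3+20=0, 3+22=2
a = 20: 20+1=21, 20+15=12, 20+20=17, 20+22=19
A + B = {0, 2, 4, 12, 16, 17, 18, 19, 21}, so |A + B| = 9.
Verify: 9 ≥ 6? Yes ✓.

CD lower bound = 6, actual |A + B| = 9.


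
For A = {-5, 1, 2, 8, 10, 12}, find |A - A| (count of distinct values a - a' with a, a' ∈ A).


A - A = {a - a' : a, a' ∈ A}; |A| = 6.
Bounds: 2|A|-1 ≤ |A - A| ≤ |A|² - |A| + 1, i.e. 11 ≤ |A - A| ≤ 31.
Note: 0 ∈ A - A always (from a - a). The set is symmetric: if d ∈ A - A then -d ∈ A - A.
Enumerate nonzero differences d = a - a' with a > a' (then include -d):
Positive differences: {1, 2, 4, 6, 7, 8, 9, 10, 11, 13, 15, 17}
Full difference set: {0} ∪ (positive diffs) ∪ (negative diffs).
|A - A| = 1 + 2·12 = 25 (matches direct enumeration: 25).

|A - A| = 25


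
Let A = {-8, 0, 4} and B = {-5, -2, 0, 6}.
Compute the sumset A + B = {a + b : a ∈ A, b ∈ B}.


A + B = {a + b : a ∈ A, b ∈ B}.
Enumerate all |A|·|B| = 3·4 = 12 pairs (a, b) and collect distinct sums.
a = -8: -8+-5=-13, -8+-2=-10, -8+0=-8, -8+6=-2
a = 0: 0+-5=-5, 0+-2=-2, 0+0=0, 0+6=6
a = 4: 4+-5=-1, 4+-2=2, 4+0=4, 4+6=10
Collecting distinct sums: A + B = {-13, -10, -8, -5, -2, -1, 0, 2, 4, 6, 10}
|A + B| = 11

A + B = {-13, -10, -8, -5, -2, -1, 0, 2, 4, 6, 10}


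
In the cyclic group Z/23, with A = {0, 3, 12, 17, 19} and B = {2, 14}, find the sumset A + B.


Work in Z/23Z: reduce every sum a + b modulo 23.
Enumerate all 10 pairs:
a = 0: 0+2=2, 0+14=14
a = 3: 3+2=5, 3+14=17
a = 12: 12+2=14, 12+14=3
a = 17: 17+2=19, 17+14=8
a = 19: 19+2=21, 19+14=10
Distinct residues collected: {2, 3, 5, 8, 10, 14, 17, 19, 21}
|A + B| = 9 (out of 23 total residues).

A + B = {2, 3, 5, 8, 10, 14, 17, 19, 21}


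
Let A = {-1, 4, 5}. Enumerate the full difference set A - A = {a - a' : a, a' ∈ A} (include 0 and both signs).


A - A = {a - a' : a, a' ∈ A}.
Compute a - a' for each ordered pair (a, a'):
a = -1: -1--1=0, -1-4=-5, -1-5=-6
a = 4: 4--1=5, 4-4=0, 4-5=-1
a = 5: 5--1=6, 5-4=1, 5-5=0
Collecting distinct values (and noting 0 appears from a-a):
A - A = {-6, -5, -1, 0, 1, 5, 6}
|A - A| = 7

A - A = {-6, -5, -1, 0, 1, 5, 6}


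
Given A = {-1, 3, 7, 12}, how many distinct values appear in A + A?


A + A = {a + a' : a, a' ∈ A}; |A| = 4.
General bounds: 2|A| - 1 ≤ |A + A| ≤ |A|(|A|+1)/2, i.e. 7 ≤ |A + A| ≤ 10.
Lower bound 2|A|-1 is attained iff A is an arithmetic progression.
Enumerate sums a + a' for a ≤ a' (symmetric, so this suffices):
a = -1: -1+-1=-2, -1+3=2, -1+7=6, -1+12=11
a = 3: 3+3=6, 3+7=10, 3+12=15
a = 7: 7+7=14, 7+12=19
a = 12: 12+12=24
Distinct sums: {-2, 2, 6, 10, 11, 14, 15, 19, 24}
|A + A| = 9

|A + A| = 9


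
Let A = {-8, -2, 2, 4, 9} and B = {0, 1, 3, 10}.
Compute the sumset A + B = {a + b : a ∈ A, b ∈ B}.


A + B = {a + b : a ∈ A, b ∈ B}.
Enumerate all |A|·|B| = 5·4 = 20 pairs (a, b) and collect distinct sums.
a = -8: -8+0=-8, -8+1=-7, -8+3=-5, -8+10=2
a = -2: -2+0=-2, -2+1=-1, -2+3=1, -2+10=8
a = 2: 2+0=2, 2+1=3, 2+3=5, 2+10=12
a = 4: 4+0=4, 4+1=5, 4+3=7, 4+10=14
a = 9: 9+0=9, 9+1=10, 9+3=12, 9+10=19
Collecting distinct sums: A + B = {-8, -7, -5, -2, -1, 1, 2, 3, 4, 5, 7, 8, 9, 10, 12, 14, 19}
|A + B| = 17

A + B = {-8, -7, -5, -2, -1, 1, 2, 3, 4, 5, 7, 8, 9, 10, 12, 14, 19}


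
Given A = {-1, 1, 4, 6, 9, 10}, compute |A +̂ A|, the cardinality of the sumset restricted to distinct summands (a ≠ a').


Restricted sumset: A +̂ A = {a + a' : a ∈ A, a' ∈ A, a ≠ a'}.
Equivalently, take A + A and drop any sum 2a that is achievable ONLY as a + a for a ∈ A (i.e. sums representable only with equal summands).
Enumerate pairs (a, a') with a < a' (symmetric, so each unordered pair gives one sum; this covers all a ≠ a'):
  -1 + 1 = 0
  -1 + 4 = 3
  -1 + 6 = 5
  -1 + 9 = 8
  -1 + 10 = 9
  1 + 4 = 5
  1 + 6 = 7
  1 + 9 = 10
  1 + 10 = 11
  4 + 6 = 10
  4 + 9 = 13
  4 + 10 = 14
  6 + 9 = 15
  6 + 10 = 16
  9 + 10 = 19
Collected distinct sums: {0, 3, 5, 7, 8, 9, 10, 11, 13, 14, 15, 16, 19}
|A +̂ A| = 13
(Reference bound: |A +̂ A| ≥ 2|A| - 3 for |A| ≥ 2, with |A| = 6 giving ≥ 9.)

|A +̂ A| = 13


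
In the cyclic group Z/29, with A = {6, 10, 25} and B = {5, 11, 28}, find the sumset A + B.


Work in Z/29Z: reduce every sum a + b modulo 29.
Enumerate all 9 pairs:
a = 6: 6+5=11, 6+11=17, 6+28=5
a = 10: 10+5=15, 10+11=21, 10+28=9
a = 25: 25+5=1, 25+11=7, 25+28=24
Distinct residues collected: {1, 5, 7, 9, 11, 15, 17, 21, 24}
|A + B| = 9 (out of 29 total residues).

A + B = {1, 5, 7, 9, 11, 15, 17, 21, 24}


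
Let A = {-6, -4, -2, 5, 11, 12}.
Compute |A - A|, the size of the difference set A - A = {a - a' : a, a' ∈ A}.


A - A = {a - a' : a, a' ∈ A}; |A| = 6.
Bounds: 2|A|-1 ≤ |A - A| ≤ |A|² - |A| + 1, i.e. 11 ≤ |A - A| ≤ 31.
Note: 0 ∈ A - A always (from a - a). The set is symmetric: if d ∈ A - A then -d ∈ A - A.
Enumerate nonzero differences d = a - a' with a > a' (then include -d):
Positive differences: {1, 2, 4, 6, 7, 9, 11, 13, 14, 15, 16, 17, 18}
Full difference set: {0} ∪ (positive diffs) ∪ (negative diffs).
|A - A| = 1 + 2·13 = 27 (matches direct enumeration: 27).

|A - A| = 27


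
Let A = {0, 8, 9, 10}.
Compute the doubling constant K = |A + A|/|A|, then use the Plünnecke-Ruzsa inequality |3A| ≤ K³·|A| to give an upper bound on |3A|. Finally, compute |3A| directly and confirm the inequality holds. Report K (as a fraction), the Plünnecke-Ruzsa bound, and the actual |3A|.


|A| = 4.
Step 1: Compute A + A by enumerating all 16 pairs.
A + A = {0, 8, 9, 10, 16, 17, 18, 19, 20}, so |A + A| = 9.
Step 2: Doubling constant K = |A + A|/|A| = 9/4 = 9/4 ≈ 2.2500.
Step 3: Plünnecke-Ruzsa gives |3A| ≤ K³·|A| = (2.2500)³ · 4 ≈ 45.5625.
Step 4: Compute 3A = A + A + A directly by enumerating all triples (a,b,c) ∈ A³; |3A| = 16.
Step 5: Check 16 ≤ 45.5625? Yes ✓.

K = 9/4, Plünnecke-Ruzsa bound K³|A| ≈ 45.5625, |3A| = 16, inequality holds.


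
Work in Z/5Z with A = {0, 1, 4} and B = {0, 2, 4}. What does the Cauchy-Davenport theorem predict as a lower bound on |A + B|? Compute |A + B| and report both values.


Cauchy-Davenport: |A + B| ≥ min(p, |A| + |B| - 1) for A, B nonempty in Z/pZ.
|A| = 3, |B| = 3, p = 5.
CD lower bound = min(5, 3 + 3 - 1) = min(5, 5) = 5.
Compute A + B mod 5 directly:
a = 0: 0+0=0, 0+2=2, 0+4=4
a = 1: 1+0=1, 1+2=3, 1+4=0
a = 4: 4+0=4, 4+2=1, 4+4=3
A + B = {0, 1, 2, 3, 4}, so |A + B| = 5.
Verify: 5 ≥ 5? Yes ✓.

CD lower bound = 5, actual |A + B| = 5.


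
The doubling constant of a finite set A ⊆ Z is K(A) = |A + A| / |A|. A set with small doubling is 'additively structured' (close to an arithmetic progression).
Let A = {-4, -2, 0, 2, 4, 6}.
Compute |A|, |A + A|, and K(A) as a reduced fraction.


|A| = 6.
Compute A + A by enumerating all 36 pairs.
A + A = {-8, -6, -4, -2, 0, 2, 4, 6, 8, 10, 12}, so |A + A| = 11.
K = |A + A| / |A| = 11/6 (already in lowest terms) ≈ 1.8333.
Reference: AP of size 6 gives K = 11/6 ≈ 1.8333; a fully generic set of size 6 gives K ≈ 3.5000.

|A| = 6, |A + A| = 11, K = 11/6.


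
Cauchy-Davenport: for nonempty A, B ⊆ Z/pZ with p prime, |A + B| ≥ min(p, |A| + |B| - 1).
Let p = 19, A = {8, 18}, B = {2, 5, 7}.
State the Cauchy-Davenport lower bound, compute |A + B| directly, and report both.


Cauchy-Davenport: |A + B| ≥ min(p, |A| + |B| - 1) for A, B nonempty in Z/pZ.
|A| = 2, |B| = 3, p = 19.
CD lower bound = min(19, 2 + 3 - 1) = min(19, 4) = 4.
Compute A + B mod 19 directly:
a = 8: 8+2=10, 8+5=13, 8+7=15
a = 18: 18+2=1, 18+5=4, 18+7=6
A + B = {1, 4, 6, 10, 13, 15}, so |A + B| = 6.
Verify: 6 ≥ 4? Yes ✓.

CD lower bound = 4, actual |A + B| = 6.


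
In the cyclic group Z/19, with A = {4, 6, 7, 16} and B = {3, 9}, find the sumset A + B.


Work in Z/19Z: reduce every sum a + b modulo 19.
Enumerate all 8 pairs:
a = 4: 4+3=7, 4+9=13
a = 6: 6+3=9, 6+9=15
a = 7: 7+3=10, 7+9=16
a = 16: 16+3=0, 16+9=6
Distinct residues collected: {0, 6, 7, 9, 10, 13, 15, 16}
|A + B| = 8 (out of 19 total residues).

A + B = {0, 6, 7, 9, 10, 13, 15, 16}


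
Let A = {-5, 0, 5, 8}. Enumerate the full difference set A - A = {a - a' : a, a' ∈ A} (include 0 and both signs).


A - A = {a - a' : a, a' ∈ A}.
Compute a - a' for each ordered pair (a, a'):
a = -5: -5--5=0, -5-0=-5, -5-5=-10, -5-8=-13
a = 0: 0--5=5, 0-0=0, 0-5=-5, 0-8=-8
a = 5: 5--5=10, 5-0=5, 5-5=0, 5-8=-3
a = 8: 8--5=13, 8-0=8, 8-5=3, 8-8=0
Collecting distinct values (and noting 0 appears from a-a):
A - A = {-13, -10, -8, -5, -3, 0, 3, 5, 8, 10, 13}
|A - A| = 11

A - A = {-13, -10, -8, -5, -3, 0, 3, 5, 8, 10, 13}


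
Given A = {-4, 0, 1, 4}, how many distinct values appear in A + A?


A + A = {a + a' : a, a' ∈ A}; |A| = 4.
General bounds: 2|A| - 1 ≤ |A + A| ≤ |A|(|A|+1)/2, i.e. 7 ≤ |A + A| ≤ 10.
Lower bound 2|A|-1 is attained iff A is an arithmetic progression.
Enumerate sums a + a' for a ≤ a' (symmetric, so this suffices):
a = -4: -4+-4=-8, -4+0=-4, -4+1=-3, -4+4=0
a = 0: 0+0=0, 0+1=1, 0+4=4
a = 1: 1+1=2, 1+4=5
a = 4: 4+4=8
Distinct sums: {-8, -4, -3, 0, 1, 2, 4, 5, 8}
|A + A| = 9

|A + A| = 9


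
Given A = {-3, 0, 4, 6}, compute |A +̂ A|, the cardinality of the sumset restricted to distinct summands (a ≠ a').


Restricted sumset: A +̂ A = {a + a' : a ∈ A, a' ∈ A, a ≠ a'}.
Equivalently, take A + A and drop any sum 2a that is achievable ONLY as a + a for a ∈ A (i.e. sums representable only with equal summands).
Enumerate pairs (a, a') with a < a' (symmetric, so each unordered pair gives one sum; this covers all a ≠ a'):
  -3 + 0 = -3
  -3 + 4 = 1
  -3 + 6 = 3
  0 + 4 = 4
  0 + 6 = 6
  4 + 6 = 10
Collected distinct sums: {-3, 1, 3, 4, 6, 10}
|A +̂ A| = 6
(Reference bound: |A +̂ A| ≥ 2|A| - 3 for |A| ≥ 2, with |A| = 4 giving ≥ 5.)

|A +̂ A| = 6


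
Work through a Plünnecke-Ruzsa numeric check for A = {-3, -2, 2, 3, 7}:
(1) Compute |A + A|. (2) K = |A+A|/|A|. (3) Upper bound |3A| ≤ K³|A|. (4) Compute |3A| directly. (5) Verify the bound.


|A| = 5.
Step 1: Compute A + A by enumerating all 25 pairs.
A + A = {-6, -5, -4, -1, 0, 1, 4, 5, 6, 9, 10, 14}, so |A + A| = 12.
Step 2: Doubling constant K = |A + A|/|A| = 12/5 = 12/5 ≈ 2.4000.
Step 3: Plünnecke-Ruzsa gives |3A| ≤ K³·|A| = (2.4000)³ · 5 ≈ 69.1200.
Step 4: Compute 3A = A + A + A directly by enumerating all triples (a,b,c) ∈ A³; |3A| = 22.
Step 5: Check 22 ≤ 69.1200? Yes ✓.

K = 12/5, Plünnecke-Ruzsa bound K³|A| ≈ 69.1200, |3A| = 22, inequality holds.


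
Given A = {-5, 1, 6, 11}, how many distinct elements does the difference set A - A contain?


A - A = {a - a' : a, a' ∈ A}; |A| = 4.
Bounds: 2|A|-1 ≤ |A - A| ≤ |A|² - |A| + 1, i.e. 7 ≤ |A - A| ≤ 13.
Note: 0 ∈ A - A always (from a - a). The set is symmetric: if d ∈ A - A then -d ∈ A - A.
Enumerate nonzero differences d = a - a' with a > a' (then include -d):
Positive differences: {5, 6, 10, 11, 16}
Full difference set: {0} ∪ (positive diffs) ∪ (negative diffs).
|A - A| = 1 + 2·5 = 11 (matches direct enumeration: 11).

|A - A| = 11


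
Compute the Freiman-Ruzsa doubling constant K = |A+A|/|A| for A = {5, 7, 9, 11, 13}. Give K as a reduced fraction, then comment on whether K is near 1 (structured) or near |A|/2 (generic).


|A| = 5.
Compute A + A by enumerating all 25 pairs.
A + A = {10, 12, 14, 16, 18, 20, 22, 24, 26}, so |A + A| = 9.
K = |A + A| / |A| = 9/5 (already in lowest terms) ≈ 1.8000.
Reference: AP of size 5 gives K = 9/5 ≈ 1.8000; a fully generic set of size 5 gives K ≈ 3.0000.

|A| = 5, |A + A| = 9, K = 9/5.


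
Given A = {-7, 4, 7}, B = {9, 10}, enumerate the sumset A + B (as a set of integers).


A + B = {a + b : a ∈ A, b ∈ B}.
Enumerate all |A|·|B| = 3·2 = 6 pairs (a, b) and collect distinct sums.
a = -7: -7+9=2, -7+10=3
a = 4: 4+9=13, 4+10=14
a = 7: 7+9=16, 7+10=17
Collecting distinct sums: A + B = {2, 3, 13, 14, 16, 17}
|A + B| = 6

A + B = {2, 3, 13, 14, 16, 17}


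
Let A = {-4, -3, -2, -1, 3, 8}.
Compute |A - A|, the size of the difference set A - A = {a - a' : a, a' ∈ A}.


A - A = {a - a' : a, a' ∈ A}; |A| = 6.
Bounds: 2|A|-1 ≤ |A - A| ≤ |A|² - |A| + 1, i.e. 11 ≤ |A - A| ≤ 31.
Note: 0 ∈ A - A always (from a - a). The set is symmetric: if d ∈ A - A then -d ∈ A - A.
Enumerate nonzero differences d = a - a' with a > a' (then include -d):
Positive differences: {1, 2, 3, 4, 5, 6, 7, 9, 10, 11, 12}
Full difference set: {0} ∪ (positive diffs) ∪ (negative diffs).
|A - A| = 1 + 2·11 = 23 (matches direct enumeration: 23).

|A - A| = 23


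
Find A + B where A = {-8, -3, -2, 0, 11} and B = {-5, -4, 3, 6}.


A + B = {a + b : a ∈ A, b ∈ B}.
Enumerate all |A|·|B| = 5·4 = 20 pairs (a, b) and collect distinct sums.
a = -8: -8+-5=-13, -8+-4=-12, -8+3=-5, -8+6=-2
a = -3: -3+-5=-8, -3+-4=-7, -3+3=0, -3+6=3
a = -2: -2+-5=-7, -2+-4=-6, -2+3=1, -2+6=4
a = 0: 0+-5=-5, 0+-4=-4, 0+3=3, 0+6=6
a = 11: 11+-5=6, 11+-4=7, 11+3=14, 11+6=17
Collecting distinct sums: A + B = {-13, -12, -8, -7, -6, -5, -4, -2, 0, 1, 3, 4, 6, 7, 14, 17}
|A + B| = 16

A + B = {-13, -12, -8, -7, -6, -5, -4, -2, 0, 1, 3, 4, 6, 7, 14, 17}


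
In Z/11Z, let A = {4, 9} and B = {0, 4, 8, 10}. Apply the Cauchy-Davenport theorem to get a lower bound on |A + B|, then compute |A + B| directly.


Cauchy-Davenport: |A + B| ≥ min(p, |A| + |B| - 1) for A, B nonempty in Z/pZ.
|A| = 2, |B| = 4, p = 11.
CD lower bound = min(11, 2 + 4 - 1) = min(11, 5) = 5.
Compute A + B mod 11 directly:
a = 4: 4+0=4, 4+4=8, 4+8=1, 4+10=3
a = 9: 9+0=9, 9+4=2, 9+8=6, 9+10=8
A + B = {1, 2, 3, 4, 6, 8, 9}, so |A + B| = 7.
Verify: 7 ≥ 5? Yes ✓.

CD lower bound = 5, actual |A + B| = 7.


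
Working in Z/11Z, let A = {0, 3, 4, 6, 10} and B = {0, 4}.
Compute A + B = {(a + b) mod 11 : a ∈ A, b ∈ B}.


Work in Z/11Z: reduce every sum a + b modulo 11.
Enumerate all 10 pairs:
a = 0: 0+0=0, 0+4=4
a = 3: 3+0=3, 3+4=7
a = 4: 4+0=4, 4+4=8
a = 6: 6+0=6, 6+4=10
a = 10: 10+0=10, 10+4=3
Distinct residues collected: {0, 3, 4, 6, 7, 8, 10}
|A + B| = 7 (out of 11 total residues).

A + B = {0, 3, 4, 6, 7, 8, 10}


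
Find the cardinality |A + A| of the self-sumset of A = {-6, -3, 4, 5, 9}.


A + A = {a + a' : a, a' ∈ A}; |A| = 5.
General bounds: 2|A| - 1 ≤ |A + A| ≤ |A|(|A|+1)/2, i.e. 9 ≤ |A + A| ≤ 15.
Lower bound 2|A|-1 is attained iff A is an arithmetic progression.
Enumerate sums a + a' for a ≤ a' (symmetric, so this suffices):
a = -6: -6+-6=-12, -6+-3=-9, -6+4=-2, -6+5=-1, -6+9=3
a = -3: -3+-3=-6, -3+4=1, -3+5=2, -3+9=6
a = 4: 4+4=8, 4+5=9, 4+9=13
a = 5: 5+5=10, 5+9=14
a = 9: 9+9=18
Distinct sums: {-12, -9, -6, -2, -1, 1, 2, 3, 6, 8, 9, 10, 13, 14, 18}
|A + A| = 15

|A + A| = 15


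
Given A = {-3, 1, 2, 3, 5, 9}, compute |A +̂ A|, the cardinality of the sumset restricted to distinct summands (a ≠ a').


Restricted sumset: A +̂ A = {a + a' : a ∈ A, a' ∈ A, a ≠ a'}.
Equivalently, take A + A and drop any sum 2a that is achievable ONLY as a + a for a ∈ A (i.e. sums representable only with equal summands).
Enumerate pairs (a, a') with a < a' (symmetric, so each unordered pair gives one sum; this covers all a ≠ a'):
  -3 + 1 = -2
  -3 + 2 = -1
  -3 + 3 = 0
  -3 + 5 = 2
  -3 + 9 = 6
  1 + 2 = 3
  1 + 3 = 4
  1 + 5 = 6
  1 + 9 = 10
  2 + 3 = 5
  2 + 5 = 7
  2 + 9 = 11
  3 + 5 = 8
  3 + 9 = 12
  5 + 9 = 14
Collected distinct sums: {-2, -1, 0, 2, 3, 4, 5, 6, 7, 8, 10, 11, 12, 14}
|A +̂ A| = 14
(Reference bound: |A +̂ A| ≥ 2|A| - 3 for |A| ≥ 2, with |A| = 6 giving ≥ 9.)

|A +̂ A| = 14


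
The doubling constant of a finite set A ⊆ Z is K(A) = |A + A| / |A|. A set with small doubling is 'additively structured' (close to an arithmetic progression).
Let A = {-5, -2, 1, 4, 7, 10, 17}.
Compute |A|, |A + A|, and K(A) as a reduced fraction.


|A| = 7.
Compute A + A by enumerating all 49 pairs.
A + A = {-10, -7, -4, -1, 2, 5, 8, 11, 12, 14, 15, 17, 18, 20, 21, 24, 27, 34}, so |A + A| = 18.
K = |A + A| / |A| = 18/7 (already in lowest terms) ≈ 2.5714.
Reference: AP of size 7 gives K = 13/7 ≈ 1.8571; a fully generic set of size 7 gives K ≈ 4.0000.

|A| = 7, |A + A| = 18, K = 18/7.


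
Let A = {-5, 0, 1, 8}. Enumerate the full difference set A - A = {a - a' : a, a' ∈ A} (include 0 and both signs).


A - A = {a - a' : a, a' ∈ A}.
Compute a - a' for each ordered pair (a, a'):
a = -5: -5--5=0, -5-0=-5, -5-1=-6, -5-8=-13
a = 0: 0--5=5, 0-0=0, 0-1=-1, 0-8=-8
a = 1: 1--5=6, 1-0=1, 1-1=0, 1-8=-7
a = 8: 8--5=13, 8-0=8, 8-1=7, 8-8=0
Collecting distinct values (and noting 0 appears from a-a):
A - A = {-13, -8, -7, -6, -5, -1, 0, 1, 5, 6, 7, 8, 13}
|A - A| = 13

A - A = {-13, -8, -7, -6, -5, -1, 0, 1, 5, 6, 7, 8, 13}


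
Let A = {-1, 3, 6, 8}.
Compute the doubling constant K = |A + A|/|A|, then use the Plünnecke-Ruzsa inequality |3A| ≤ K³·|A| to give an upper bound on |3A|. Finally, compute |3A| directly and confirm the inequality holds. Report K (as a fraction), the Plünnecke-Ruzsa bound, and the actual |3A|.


|A| = 4.
Step 1: Compute A + A by enumerating all 16 pairs.
A + A = {-2, 2, 5, 6, 7, 9, 11, 12, 14, 16}, so |A + A| = 10.
Step 2: Doubling constant K = |A + A|/|A| = 10/4 = 10/4 ≈ 2.5000.
Step 3: Plünnecke-Ruzsa gives |3A| ≤ K³·|A| = (2.5000)³ · 4 ≈ 62.5000.
Step 4: Compute 3A = A + A + A directly by enumerating all triples (a,b,c) ∈ A³; |3A| = 19.
Step 5: Check 19 ≤ 62.5000? Yes ✓.

K = 10/4, Plünnecke-Ruzsa bound K³|A| ≈ 62.5000, |3A| = 19, inequality holds.
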